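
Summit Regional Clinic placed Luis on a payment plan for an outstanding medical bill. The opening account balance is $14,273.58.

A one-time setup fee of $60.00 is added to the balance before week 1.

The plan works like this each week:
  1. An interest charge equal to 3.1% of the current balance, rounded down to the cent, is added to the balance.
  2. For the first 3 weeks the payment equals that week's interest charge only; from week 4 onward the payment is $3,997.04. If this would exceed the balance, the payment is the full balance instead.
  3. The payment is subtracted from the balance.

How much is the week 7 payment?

Week 1: opening $14,333.58; interest $444.34 → $14,777.92; payment $444.34; balance $14,333.58
Week 2: opening $14,333.58; interest $444.34 → $14,777.92; payment $444.34; balance $14,333.58
Week 3: opening $14,333.58; interest $444.34 → $14,777.92; payment $444.34; balance $14,333.58
Week 4: opening $14,333.58; interest $444.34 → $14,777.92; payment $3,997.04; balance $10,780.88
Week 5: opening $10,780.88; interest $334.20 → $11,115.08; payment $3,997.04; balance $7,118.04
Week 6: opening $7,118.04; interest $220.65 → $7,338.69; payment $3,997.04; balance $3,341.65
Week 7: opening $3,341.65; interest $103.59 → $3,445.24; payment $3,445.24; balance $0.00

$3,445.24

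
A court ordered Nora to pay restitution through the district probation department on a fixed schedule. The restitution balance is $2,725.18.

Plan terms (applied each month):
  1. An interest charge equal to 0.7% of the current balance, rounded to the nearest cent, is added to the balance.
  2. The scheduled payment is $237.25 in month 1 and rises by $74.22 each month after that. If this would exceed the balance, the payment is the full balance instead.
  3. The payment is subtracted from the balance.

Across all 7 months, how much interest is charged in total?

$82.77

Month 1: $2,725.18 +$19.08 interest = $2,744.26; pay $237.25 → $2,507.01
Month 2: $2,507.01 +$17.55 interest = $2,524.56; pay $311.47 → $2,213.09
Month 3: $2,213.09 +$15.49 interest = $2,228.58; pay $385.69 → $1,842.89
Month 4: $1,842.89 +$12.90 interest = $1,855.79; pay $459.91 → $1,395.88
Month 5: $1,395.88 +$9.77 interest = $1,405.65; pay $534.13 → $871.52
Month 6: $871.52 +$6.10 interest = $877.62; pay $608.35 → $269.27
Month 7: $269.27 +$1.88 interest = $271.15; pay $271.15 → $0.00
Total interest: $19.08 + $17.55 + $15.49 + $12.90 + $9.77 + $6.10 + $1.88 = $82.77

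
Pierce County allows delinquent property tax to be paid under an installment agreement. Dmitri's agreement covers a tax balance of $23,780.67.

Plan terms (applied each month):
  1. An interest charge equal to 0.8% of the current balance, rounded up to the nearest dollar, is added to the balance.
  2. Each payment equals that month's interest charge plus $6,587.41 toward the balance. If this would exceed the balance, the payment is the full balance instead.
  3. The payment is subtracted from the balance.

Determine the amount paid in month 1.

$6,778.41

Month 1: $23,780.67 +$191.00 interest = $23,971.67; pay $6,778.41 → $17,193.26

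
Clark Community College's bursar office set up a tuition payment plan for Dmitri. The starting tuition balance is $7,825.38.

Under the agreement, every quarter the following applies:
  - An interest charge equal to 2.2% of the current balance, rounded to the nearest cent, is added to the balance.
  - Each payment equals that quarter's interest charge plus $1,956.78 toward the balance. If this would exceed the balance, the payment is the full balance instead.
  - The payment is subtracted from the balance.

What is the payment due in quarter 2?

Quarter 1: opening $7,825.38; interest $172.16 → $7,997.54; payment $2,128.94; balance $5,868.60
Quarter 2: opening $5,868.60; interest $129.11 → $5,997.71; payment $2,085.89; balance $3,911.82

$2,085.89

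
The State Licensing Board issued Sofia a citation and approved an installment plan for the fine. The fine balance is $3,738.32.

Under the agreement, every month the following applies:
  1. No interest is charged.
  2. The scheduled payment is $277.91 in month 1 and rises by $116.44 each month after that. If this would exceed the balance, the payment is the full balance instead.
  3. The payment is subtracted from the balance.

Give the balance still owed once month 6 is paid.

$324.26

# | Opening | Payment | End bal
1 | $3,738.32 | $277.91 | $3,460.41
2 | $3,460.41 | $394.35 | $3,066.06
3 | $3,066.06 | $510.79 | $2,555.27
4 | $2,555.27 | $627.23 | $1,928.04
5 | $1,928.04 | $743.67 | $1,184.37
6 | $1,184.37 | $860.11 | $324.26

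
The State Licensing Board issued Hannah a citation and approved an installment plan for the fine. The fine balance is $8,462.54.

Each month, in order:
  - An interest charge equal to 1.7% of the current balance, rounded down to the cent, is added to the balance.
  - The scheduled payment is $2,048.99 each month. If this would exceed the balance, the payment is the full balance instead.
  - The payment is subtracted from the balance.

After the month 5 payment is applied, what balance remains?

Month 1: $8,462.54 +$143.86 interest = $8,606.40; pay $2,048.99 → $6,557.41
Month 2: $6,557.41 +$111.47 interest = $6,668.88; pay $2,048.99 → $4,619.89
Month 3: $4,619.89 +$78.53 interest = $4,698.42; pay $2,048.99 → $2,649.43
Month 4: $2,649.43 +$45.04 interest = $2,694.47; pay $2,048.99 → $645.48
Month 5: $645.48 +$10.97 interest = $656.45; pay $656.45 → $0.00

$0.00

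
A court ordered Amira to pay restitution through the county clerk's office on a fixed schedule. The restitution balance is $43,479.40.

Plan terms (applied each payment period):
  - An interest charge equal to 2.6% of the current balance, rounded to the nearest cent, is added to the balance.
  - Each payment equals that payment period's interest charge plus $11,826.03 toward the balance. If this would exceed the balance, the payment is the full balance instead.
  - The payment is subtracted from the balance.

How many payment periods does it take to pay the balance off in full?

4

Payment period 1: opening $43,479.40; interest $1,130.46 → $44,609.86; payment $12,956.49; balance $31,653.37
Payment period 2: opening $31,653.37; interest $822.99 → $32,476.36; payment $12,649.02; balance $19,827.34
Payment period 3: opening $19,827.34; interest $515.51 → $20,342.85; payment $12,341.54; balance $8,001.31
Payment period 4: opening $8,001.31; interest $208.03 → $8,209.34; payment $8,209.34; balance $0.00
Balance reaches $0.00 in payment period 4.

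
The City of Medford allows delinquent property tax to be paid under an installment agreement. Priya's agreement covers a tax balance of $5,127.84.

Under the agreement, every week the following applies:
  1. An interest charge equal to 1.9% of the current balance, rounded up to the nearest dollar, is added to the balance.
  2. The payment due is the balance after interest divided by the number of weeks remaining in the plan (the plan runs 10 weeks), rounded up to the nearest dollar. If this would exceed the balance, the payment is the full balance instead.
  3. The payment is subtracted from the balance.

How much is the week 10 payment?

Week 1: opening $5,127.84; interest $98.00 → $5,225.84; payment $523.00; balance $4,702.84
Week 2: opening $4,702.84; interest $90.00 → $4,792.84; payment $533.00; balance $4,259.84
Week 3: opening $4,259.84; interest $81.00 → $4,340.84; payment $543.00; balance $3,797.84
Week 4: opening $3,797.84; interest $73.00 → $3,870.84; payment $553.00; balance $3,317.84
Week 5: opening $3,317.84; interest $64.00 → $3,381.84; payment $564.00; balance $2,817.84
Week 6: opening $2,817.84; interest $54.00 → $2,871.84; payment $575.00; balance $2,296.84
Week 7: opening $2,296.84; interest $44.00 → $2,340.84; payment $586.00; balance $1,754.84
Week 8: opening $1,754.84; interest $34.00 → $1,788.84; payment $597.00; balance $1,191.84
Week 9: opening $1,191.84; interest $23.00 → $1,214.84; payment $608.00; balance $606.84
Week 10: opening $606.84; interest $12.00 → $618.84; payment $618.84; balance $0.00

$618.84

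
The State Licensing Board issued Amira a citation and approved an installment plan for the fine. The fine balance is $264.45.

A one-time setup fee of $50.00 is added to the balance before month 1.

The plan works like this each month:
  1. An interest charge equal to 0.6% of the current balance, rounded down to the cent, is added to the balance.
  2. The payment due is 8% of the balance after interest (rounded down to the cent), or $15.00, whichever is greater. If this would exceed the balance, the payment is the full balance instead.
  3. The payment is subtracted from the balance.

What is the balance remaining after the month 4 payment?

$230.72

Month 1: $314.45 +$1.88 interest = $316.33; pay $25.30 → $291.03
Month 2: $291.03 +$1.74 interest = $292.77; pay $23.42 → $269.35
Month 3: $269.35 +$1.61 interest = $270.96; pay $21.67 → $249.29
Month 4: $249.29 +$1.49 interest = $250.78; pay $20.06 → $230.72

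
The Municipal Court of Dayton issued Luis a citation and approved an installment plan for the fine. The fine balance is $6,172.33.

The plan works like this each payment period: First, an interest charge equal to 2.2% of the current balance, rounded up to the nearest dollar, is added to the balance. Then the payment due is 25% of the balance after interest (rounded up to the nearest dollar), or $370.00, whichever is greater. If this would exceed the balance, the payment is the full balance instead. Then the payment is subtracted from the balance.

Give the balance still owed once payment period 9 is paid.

$201.33

# | Opening | Interest | Payment | End bal
1 | $6,172.33 | $136.00 | $1,578.00 | $4,730.33
2 | $4,730.33 | $105.00 | $1,209.00 | $3,626.33
3 | $3,626.33 | $80.00 | $927.00 | $2,779.33
4 | $2,779.33 | $62.00 | $711.00 | $2,130.33
5 | $2,130.33 | $47.00 | $545.00 | $1,632.33
6 | $1,632.33 | $36.00 | $418.00 | $1,250.33
7 | $1,250.33 | $28.00 | $370.00 | $908.33
8 | $908.33 | $20.00 | $370.00 | $558.33
9 | $558.33 | $13.00 | $370.00 | $201.33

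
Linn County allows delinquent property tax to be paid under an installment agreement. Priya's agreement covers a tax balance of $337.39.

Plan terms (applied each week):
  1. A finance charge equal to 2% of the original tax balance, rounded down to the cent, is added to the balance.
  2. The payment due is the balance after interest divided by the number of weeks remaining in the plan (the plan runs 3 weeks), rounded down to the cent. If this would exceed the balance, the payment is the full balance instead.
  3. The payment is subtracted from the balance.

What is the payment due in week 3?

# | Opening | Interest | Payment | End bal
1 | $337.39 | $6.74 | $114.71 | $229.42
2 | $229.42 | $6.74 | $118.08 | $118.08
3 | $118.08 | $6.74 | $124.82 | $0.00

$124.82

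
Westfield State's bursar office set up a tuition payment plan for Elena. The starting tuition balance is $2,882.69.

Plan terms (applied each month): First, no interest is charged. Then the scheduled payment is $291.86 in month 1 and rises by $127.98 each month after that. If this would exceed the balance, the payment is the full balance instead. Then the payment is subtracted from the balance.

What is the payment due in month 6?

Month 1: $2,882.69 − $291.86 → $2,590.83
Month 2: $2,590.83 − $419.84 → $2,170.99
Month 3: $2,170.99 − $547.82 → $1,623.17
Month 4: $1,623.17 − $675.80 → $947.37
Month 5: $947.37 − $803.78 → $143.59
Month 6: $143.59 − $143.59 → $0.00

$143.59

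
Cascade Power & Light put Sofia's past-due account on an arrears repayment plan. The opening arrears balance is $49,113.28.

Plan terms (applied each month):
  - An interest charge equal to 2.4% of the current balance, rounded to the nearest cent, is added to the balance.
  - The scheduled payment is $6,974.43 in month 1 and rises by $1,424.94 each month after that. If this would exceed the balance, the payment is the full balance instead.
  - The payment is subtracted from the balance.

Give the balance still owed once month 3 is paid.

# | Opening | Interest | Payment | End bal
1 | $49,113.28 | $1,178.72 | $6,974.43 | $43,317.57
2 | $43,317.57 | $1,039.62 | $8,399.37 | $35,957.82
3 | $35,957.82 | $862.99 | $9,824.31 | $26,996.50

$26,996.50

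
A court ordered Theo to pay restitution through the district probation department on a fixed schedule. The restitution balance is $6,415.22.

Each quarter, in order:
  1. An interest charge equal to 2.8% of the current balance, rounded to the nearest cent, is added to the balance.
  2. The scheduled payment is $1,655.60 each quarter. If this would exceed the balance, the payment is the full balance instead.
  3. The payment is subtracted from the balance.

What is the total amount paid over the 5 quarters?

$6,888.34

Quarter 1: opening $6,415.22; interest $179.63 → $6,594.85; payment $1,655.60; balance $4,939.25
Quarter 2: opening $4,939.25; interest $138.30 → $5,077.55; payment $1,655.60; balance $3,421.95
Quarter 3: opening $3,421.95; interest $95.81 → $3,517.76; payment $1,655.60; balance $1,862.16
Quarter 4: opening $1,862.16; interest $52.14 → $1,914.30; payment $1,655.60; balance $258.70
Quarter 5: opening $258.70; interest $7.24 → $265.94; payment $265.94; balance $0.00
Total paid: $6,888.34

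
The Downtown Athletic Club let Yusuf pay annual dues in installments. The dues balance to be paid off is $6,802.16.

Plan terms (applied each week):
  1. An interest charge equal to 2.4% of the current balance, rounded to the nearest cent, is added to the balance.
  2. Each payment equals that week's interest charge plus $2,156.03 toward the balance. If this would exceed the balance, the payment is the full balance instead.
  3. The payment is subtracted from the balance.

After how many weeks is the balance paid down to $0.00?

Week 1: $6,802.16 +$163.25 interest = $6,965.41; pay $2,319.28 → $4,646.13
Week 2: $4,646.13 +$111.51 interest = $4,757.64; pay $2,267.54 → $2,490.10
Week 3: $2,490.10 +$59.76 interest = $2,549.86; pay $2,215.79 → $334.07
Week 4: $334.07 +$8.02 interest = $342.09; pay $342.09 → $0.00
Balance reaches $0.00 in week 4.

4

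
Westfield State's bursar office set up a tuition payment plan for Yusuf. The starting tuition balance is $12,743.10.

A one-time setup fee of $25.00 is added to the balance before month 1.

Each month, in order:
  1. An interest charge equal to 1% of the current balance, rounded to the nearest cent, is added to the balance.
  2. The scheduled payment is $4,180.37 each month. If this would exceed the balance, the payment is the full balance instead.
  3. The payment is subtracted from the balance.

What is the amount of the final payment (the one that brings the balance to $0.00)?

$492.92

Month 1: opening $12,768.10; interest $127.68 → $12,895.78; payment $4,180.37; balance $8,715.41
Month 2: opening $8,715.41; interest $87.15 → $8,802.56; payment $4,180.37; balance $4,622.19
Month 3: opening $4,622.19; interest $46.22 → $4,668.41; payment $4,180.37; balance $488.04
Month 4: opening $488.04; interest $4.88 → $492.92; payment $492.92; balance $0.00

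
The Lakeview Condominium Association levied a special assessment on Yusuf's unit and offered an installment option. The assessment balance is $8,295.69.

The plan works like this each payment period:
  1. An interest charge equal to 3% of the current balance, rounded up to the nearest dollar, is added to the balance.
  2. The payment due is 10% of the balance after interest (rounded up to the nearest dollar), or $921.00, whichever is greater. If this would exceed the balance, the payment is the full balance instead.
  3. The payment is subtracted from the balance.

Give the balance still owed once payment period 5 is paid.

Payment period 1: opening $8,295.69; interest $249.00 → $8,544.69; payment $921.00; balance $7,623.69
Payment period 2: opening $7,623.69; interest $229.00 → $7,852.69; payment $921.00; balance $6,931.69
Payment period 3: opening $6,931.69; interest $208.00 → $7,139.69; payment $921.00; balance $6,218.69
Payment period 4: opening $6,218.69; interest $187.00 → $6,405.69; payment $921.00; balance $5,484.69
Payment period 5: opening $5,484.69; interest $165.00 → $5,649.69; payment $921.00; balance $4,728.69

$4,728.69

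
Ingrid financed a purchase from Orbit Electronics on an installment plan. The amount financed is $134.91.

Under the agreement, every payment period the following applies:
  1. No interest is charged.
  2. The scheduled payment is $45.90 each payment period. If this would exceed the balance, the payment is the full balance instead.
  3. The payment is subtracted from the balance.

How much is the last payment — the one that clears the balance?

$43.11

# | Opening | Payment | End bal
1 | $134.91 | $45.90 | $89.01
2 | $89.01 | $45.90 | $43.11
3 | $43.11 | $43.11 | $0.00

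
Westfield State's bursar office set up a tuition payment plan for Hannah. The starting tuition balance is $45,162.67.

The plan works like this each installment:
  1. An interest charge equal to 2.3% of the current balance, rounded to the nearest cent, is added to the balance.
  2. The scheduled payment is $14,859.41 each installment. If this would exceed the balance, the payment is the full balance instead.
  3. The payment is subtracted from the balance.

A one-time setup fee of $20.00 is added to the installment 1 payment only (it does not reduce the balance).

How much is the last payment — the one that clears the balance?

$2,802.74

# | Opening | Interest | Payment | Fee | End bal
1 | $45,162.67 | $1,038.74 | $14,859.41 | $20.00 | $31,342.00
2 | $31,342.00 | $720.87 | $14,859.41 | — | $17,203.46
3 | $17,203.46 | $395.68 | $14,859.41 | — | $2,739.73
4 | $2,739.73 | $63.01 | $2,802.74 | — | $0.00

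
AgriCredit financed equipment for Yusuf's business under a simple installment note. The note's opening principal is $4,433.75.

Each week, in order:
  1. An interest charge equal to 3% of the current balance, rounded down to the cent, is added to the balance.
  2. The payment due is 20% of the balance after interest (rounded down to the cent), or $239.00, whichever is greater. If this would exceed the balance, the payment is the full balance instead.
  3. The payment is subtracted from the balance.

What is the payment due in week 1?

$913.35

Week 1: $4,433.75 +$133.01 interest = $4,566.76; pay $913.35 → $3,653.41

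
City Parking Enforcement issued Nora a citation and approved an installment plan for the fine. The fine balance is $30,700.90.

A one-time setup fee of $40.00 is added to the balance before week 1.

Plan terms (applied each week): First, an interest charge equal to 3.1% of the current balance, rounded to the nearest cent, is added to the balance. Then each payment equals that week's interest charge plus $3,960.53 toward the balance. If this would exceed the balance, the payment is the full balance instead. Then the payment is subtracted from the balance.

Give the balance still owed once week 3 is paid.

$18,859.31

Week 1: opening $30,740.90; interest $952.97 → $31,693.87; payment $4,913.50; balance $26,780.37
Week 2: opening $26,780.37; interest $830.19 → $27,610.56; payment $4,790.72; balance $22,819.84
Week 3: opening $22,819.84; interest $707.42 → $23,527.26; payment $4,667.95; balance $18,859.31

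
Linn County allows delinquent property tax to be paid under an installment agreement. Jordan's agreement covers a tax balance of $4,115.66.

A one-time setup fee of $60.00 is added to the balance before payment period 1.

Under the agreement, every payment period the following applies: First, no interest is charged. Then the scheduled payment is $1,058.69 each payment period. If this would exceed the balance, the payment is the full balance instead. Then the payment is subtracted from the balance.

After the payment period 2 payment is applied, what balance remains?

Payment period 1: $4,175.66 − $1,058.69 → $3,116.97
Payment period 2: $3,116.97 − $1,058.69 → $2,058.28

$2,058.28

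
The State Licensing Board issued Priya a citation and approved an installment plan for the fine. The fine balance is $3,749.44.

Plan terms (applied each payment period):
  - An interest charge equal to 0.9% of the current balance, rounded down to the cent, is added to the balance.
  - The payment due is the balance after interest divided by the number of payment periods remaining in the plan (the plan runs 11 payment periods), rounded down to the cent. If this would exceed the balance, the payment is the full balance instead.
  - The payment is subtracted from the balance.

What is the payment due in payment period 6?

$359.68

# | Opening | Interest | Payment | End bal
1 | $3,749.44 | $33.74 | $343.92 | $3,439.26
2 | $3,439.26 | $30.95 | $347.02 | $3,123.19
3 | $3,123.19 | $28.10 | $350.14 | $2,801.15
4 | $2,801.15 | $25.21 | $353.29 | $2,473.07
5 | $2,473.07 | $22.25 | $356.47 | $2,138.85
6 | $2,138.85 | $19.24 | $359.68 | $1,798.41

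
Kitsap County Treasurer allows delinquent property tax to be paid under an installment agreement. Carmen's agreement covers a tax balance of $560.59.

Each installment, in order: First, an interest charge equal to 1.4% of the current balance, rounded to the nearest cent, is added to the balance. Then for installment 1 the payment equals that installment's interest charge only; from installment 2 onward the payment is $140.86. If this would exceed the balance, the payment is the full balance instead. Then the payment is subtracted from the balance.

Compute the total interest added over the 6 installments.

Installment 1: opening $560.59; interest $7.85 → $568.44; payment $7.85; balance $560.59
Installment 2: opening $560.59; interest $7.85 → $568.44; payment $140.86; balance $427.58
Installment 3: opening $427.58; interest $5.99 → $433.57; payment $140.86; balance $292.71
Installment 4: opening $292.71; interest $4.10 → $296.81; payment $140.86; balance $155.95
Installment 5: opening $155.95; interest $2.18 → $158.13; payment $140.86; balance $17.27
Installment 6: opening $17.27; interest $0.24 → $17.51; payment $17.51; balance $0.00
Total interest: $7.85 + $7.85 + $5.99 + $4.10 + $2.18 + $0.24 = $28.21

$28.21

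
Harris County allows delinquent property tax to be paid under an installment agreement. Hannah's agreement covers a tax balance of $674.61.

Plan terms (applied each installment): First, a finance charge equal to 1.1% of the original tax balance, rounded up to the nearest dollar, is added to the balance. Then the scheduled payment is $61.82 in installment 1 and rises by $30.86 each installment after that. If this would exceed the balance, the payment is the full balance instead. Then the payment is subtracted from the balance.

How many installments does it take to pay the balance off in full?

6

# | Opening | Interest | Payment | End bal
1 | $674.61 | $8.00 | $61.82 | $620.79
2 | $620.79 | $8.00 | $92.68 | $536.11
3 | $536.11 | $8.00 | $123.54 | $420.57
4 | $420.57 | $8.00 | $154.40 | $274.17
5 | $274.17 | $8.00 | $185.26 | $96.91
6 | $96.91 | $8.00 | $104.91 | $0.00
Balance reaches $0.00 in installment 6.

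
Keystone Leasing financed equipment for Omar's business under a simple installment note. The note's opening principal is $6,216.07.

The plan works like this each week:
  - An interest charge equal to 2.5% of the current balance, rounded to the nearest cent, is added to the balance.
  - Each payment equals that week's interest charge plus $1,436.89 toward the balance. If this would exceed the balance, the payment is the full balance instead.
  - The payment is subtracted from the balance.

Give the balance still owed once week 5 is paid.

Week 1: opening $6,216.07; interest $155.40 → $6,371.47; payment $1,592.29; balance $4,779.18
Week 2: opening $4,779.18; interest $119.48 → $4,898.66; payment $1,556.37; balance $3,342.29
Week 3: opening $3,342.29; interest $83.56 → $3,425.85; payment $1,520.45; balance $1,905.40
Week 4: opening $1,905.40; interest $47.64 → $1,953.04; payment $1,484.53; balance $468.51
Week 5: opening $468.51; interest $11.71 → $480.22; payment $480.22; balance $0.00

$0.00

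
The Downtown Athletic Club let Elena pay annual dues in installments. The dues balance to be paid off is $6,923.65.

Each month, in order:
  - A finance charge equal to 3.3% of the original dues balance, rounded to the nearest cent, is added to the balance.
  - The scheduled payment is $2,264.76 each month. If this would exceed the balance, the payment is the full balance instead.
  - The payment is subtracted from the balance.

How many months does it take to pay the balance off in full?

4

Month 1: opening $6,923.65; interest $228.48 → $7,152.13; payment $2,264.76; balance $4,887.37
Month 2: opening $4,887.37; interest $228.48 → $5,115.85; payment $2,264.76; balance $2,851.09
Month 3: opening $2,851.09; interest $228.48 → $3,079.57; payment $2,264.76; balance $814.81
Month 4: opening $814.81; interest $228.48 → $1,043.29; payment $1,043.29; balance $0.00
Balance reaches $0.00 in month 4.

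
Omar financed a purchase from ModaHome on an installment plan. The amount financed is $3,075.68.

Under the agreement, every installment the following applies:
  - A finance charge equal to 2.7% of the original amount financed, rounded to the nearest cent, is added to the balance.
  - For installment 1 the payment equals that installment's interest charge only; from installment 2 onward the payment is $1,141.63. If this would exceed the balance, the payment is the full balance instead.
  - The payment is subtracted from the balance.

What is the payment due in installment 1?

# | Opening | Interest | Payment | End bal
1 | $3,075.68 | $83.04 | $83.04 | $3,075.68

$83.04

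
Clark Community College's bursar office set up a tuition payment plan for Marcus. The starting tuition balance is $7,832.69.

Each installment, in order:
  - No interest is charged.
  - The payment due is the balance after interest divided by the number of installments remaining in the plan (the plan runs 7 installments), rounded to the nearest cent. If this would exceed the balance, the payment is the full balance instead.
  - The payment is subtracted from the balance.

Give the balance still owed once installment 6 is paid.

$1,118.95

Installment 1: $7,832.69 − $1,118.96 → $6,713.73
Installment 2: $6,713.73 − $1,118.96 → $5,594.77
Installment 3: $5,594.77 − $1,118.95 → $4,475.82
Installment 4: $4,475.82 − $1,118.96 → $3,356.86
Installment 5: $3,356.86 − $1,118.95 → $2,237.91
Installment 6: $2,237.91 − $1,118.96 → $1,118.95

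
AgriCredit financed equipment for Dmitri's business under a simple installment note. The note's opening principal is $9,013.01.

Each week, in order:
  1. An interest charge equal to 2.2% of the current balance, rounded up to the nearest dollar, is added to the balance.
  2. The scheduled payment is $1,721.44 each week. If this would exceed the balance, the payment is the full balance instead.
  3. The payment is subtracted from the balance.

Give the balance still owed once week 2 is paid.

$5,934.13

# | Opening | Interest | Payment | End bal
1 | $9,013.01 | $199.00 | $1,721.44 | $7,490.57
2 | $7,490.57 | $165.00 | $1,721.44 | $5,934.13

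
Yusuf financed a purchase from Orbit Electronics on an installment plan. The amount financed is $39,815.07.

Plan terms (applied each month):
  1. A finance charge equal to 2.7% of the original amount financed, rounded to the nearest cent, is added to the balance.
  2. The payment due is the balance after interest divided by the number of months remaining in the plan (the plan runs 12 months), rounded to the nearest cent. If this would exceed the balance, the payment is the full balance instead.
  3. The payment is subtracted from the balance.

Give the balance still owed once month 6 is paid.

$24,120.78

Month 1: $39,815.07 +$1,075.01 interest = $40,890.08; pay $3,407.51 → $37,482.57
Month 2: $37,482.57 +$1,075.01 interest = $38,557.58; pay $3,505.23 → $35,052.35
Month 3: $35,052.35 +$1,075.01 interest = $36,127.36; pay $3,612.74 → $32,514.62
Month 4: $32,514.62 +$1,075.01 interest = $33,589.63; pay $3,732.18 → $29,857.45
Month 5: $29,857.45 +$1,075.01 interest = $30,932.46; pay $3,866.56 → $27,065.90
Month 6: $27,065.90 +$1,075.01 interest = $28,140.91; pay $4,020.13 → $24,120.78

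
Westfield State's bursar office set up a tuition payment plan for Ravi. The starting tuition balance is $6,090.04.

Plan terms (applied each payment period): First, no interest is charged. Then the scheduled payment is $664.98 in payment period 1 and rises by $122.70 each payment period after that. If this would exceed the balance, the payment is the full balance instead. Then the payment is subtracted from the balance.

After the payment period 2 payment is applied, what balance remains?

Payment period 1: $6,090.04 − $664.98 → $5,425.06
Payment period 2: $5,425.06 − $787.68 → $4,637.38

$4,637.38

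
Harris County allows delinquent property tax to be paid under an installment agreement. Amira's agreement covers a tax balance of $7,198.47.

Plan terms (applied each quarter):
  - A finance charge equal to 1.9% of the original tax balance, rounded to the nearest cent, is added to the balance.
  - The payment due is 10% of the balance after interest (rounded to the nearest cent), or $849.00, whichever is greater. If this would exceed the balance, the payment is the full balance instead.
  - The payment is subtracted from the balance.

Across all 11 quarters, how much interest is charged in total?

Quarter 1: $7,198.47 +$136.77 interest = $7,335.24; pay $849.00 → $6,486.24
Quarter 2: $6,486.24 +$136.77 interest = $6,623.01; pay $849.00 → $5,774.01
Quarter 3: $5,774.01 +$136.77 interest = $5,910.78; pay $849.00 → $5,061.78
Quarter 4: $5,061.78 +$136.77 interest = $5,198.55; pay $849.00 → $4,349.55
Quarter 5: $4,349.55 +$136.77 interest = $4,486.32; pay $849.00 → $3,637.32
Quarter 6: $3,637.32 +$136.77 interest = $3,774.09; pay $849.00 → $2,925.09
Quarter 7: $2,925.09 +$136.77 interest = $3,061.86; pay $849.00 → $2,212.86
Quarter 8: $2,212.86 +$136.77 interest = $2,349.63; pay $849.00 → $1,500.63
Quarter 9: $1,500.63 +$136.77 interest = $1,637.40; pay $849.00 → $788.40
Quarter 10: $788.40 +$136.77 interest = $925.17; pay $849.00 → $76.17
Quarter 11: $76.17 +$136.77 interest = $212.94; pay $212.94 → $0.00
Total interest: $136.77 + $136.77 + $136.77 + $136.77 + $136.77 + $136.77 + $136.77 + $136.77 + $136.77 + $136.77 + $136.77 = $1,504.47

$1,504.47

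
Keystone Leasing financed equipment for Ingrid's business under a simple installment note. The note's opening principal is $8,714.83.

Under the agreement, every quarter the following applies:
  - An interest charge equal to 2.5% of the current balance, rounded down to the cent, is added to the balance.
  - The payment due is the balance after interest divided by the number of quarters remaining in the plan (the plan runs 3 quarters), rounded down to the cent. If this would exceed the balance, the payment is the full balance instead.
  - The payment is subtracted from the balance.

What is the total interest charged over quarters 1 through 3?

$443.04

Quarter 1: $8,714.83 +$217.87 interest = $8,932.70; pay $2,977.56 → $5,955.14
Quarter 2: $5,955.14 +$148.87 interest = $6,104.01; pay $3,052.00 → $3,052.01
Quarter 3: $3,052.01 +$76.30 interest = $3,128.31; pay $3,128.31 → $0.00
Total interest: $217.87 + $148.87 + $76.30 = $443.04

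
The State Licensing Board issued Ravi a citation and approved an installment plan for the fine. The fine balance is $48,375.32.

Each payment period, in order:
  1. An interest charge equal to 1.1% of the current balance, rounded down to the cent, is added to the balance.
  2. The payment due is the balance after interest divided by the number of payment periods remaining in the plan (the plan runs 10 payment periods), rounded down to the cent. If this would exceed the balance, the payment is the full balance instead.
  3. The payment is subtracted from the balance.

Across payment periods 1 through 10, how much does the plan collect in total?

$51,400.70

Payment period 1: opening $48,375.32; interest $532.12 → $48,907.44; payment $4,890.74; balance $44,016.70
Payment period 2: opening $44,016.70; interest $484.18 → $44,500.88; payment $4,944.54; balance $39,556.34
Payment period 3: opening $39,556.34; interest $435.11 → $39,991.45; payment $4,998.93; balance $34,992.52
Payment period 4: opening $34,992.52; interest $384.91 → $35,377.43; payment $5,053.91; balance $30,323.52
Payment period 5: opening $30,323.52; interest $333.55 → $30,657.07; payment $5,109.51; balance $25,547.56
Payment period 6: opening $25,547.56; interest $281.02 → $25,828.58; payment $5,165.71; balance $20,662.87
Payment period 7: opening $20,662.87; interest $227.29 → $20,890.16; payment $5,222.54; balance $15,667.62
Payment period 8: opening $15,667.62; interest $172.34 → $15,839.96; payment $5,279.98; balance $10,559.98
Payment period 9: opening $10,559.98; interest $116.15 → $10,676.13; payment $5,338.06; balance $5,338.07
Payment period 10: opening $5,338.07; interest $58.71 → $5,396.78; payment $5,396.78; balance $0.00
Total paid: $51,400.70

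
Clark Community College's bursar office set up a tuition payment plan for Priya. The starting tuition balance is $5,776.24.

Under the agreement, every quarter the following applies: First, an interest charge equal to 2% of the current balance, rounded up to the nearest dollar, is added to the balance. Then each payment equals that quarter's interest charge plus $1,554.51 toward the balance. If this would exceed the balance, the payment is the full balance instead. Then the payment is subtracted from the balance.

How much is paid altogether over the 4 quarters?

$6,054.24

Quarter 1: opening $5,776.24; interest $116.00 → $5,892.24; payment $1,670.51; balance $4,221.73
Quarter 2: opening $4,221.73; interest $85.00 → $4,306.73; payment $1,639.51; balance $2,667.22
Quarter 3: opening $2,667.22; interest $54.00 → $2,721.22; payment $1,608.51; balance $1,112.71
Quarter 4: opening $1,112.71; interest $23.00 → $1,135.71; payment $1,135.71; balance $0.00
Total paid: $6,054.24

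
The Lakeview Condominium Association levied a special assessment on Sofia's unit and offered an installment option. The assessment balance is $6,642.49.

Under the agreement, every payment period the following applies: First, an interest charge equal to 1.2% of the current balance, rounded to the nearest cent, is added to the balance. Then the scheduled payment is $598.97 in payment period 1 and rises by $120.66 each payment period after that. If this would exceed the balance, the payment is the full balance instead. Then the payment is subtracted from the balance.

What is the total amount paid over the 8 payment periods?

Payment period 1: opening $6,642.49; interest $79.71 → $6,722.20; payment $598.97; balance $6,123.23
Payment period 2: opening $6,123.23; interest $73.48 → $6,196.71; payment $719.63; balance $5,477.08
Payment period 3: opening $5,477.08; interest $65.72 → $5,542.80; payment $840.29; balance $4,702.51
Payment period 4: opening $4,702.51; interest $56.43 → $4,758.94; payment $960.95; balance $3,797.99
Payment period 5: opening $3,797.99; interest $45.58 → $3,843.57; payment $1,081.61; balance $2,761.96
Payment period 6: opening $2,761.96; interest $33.14 → $2,795.10; payment $1,202.27; balance $1,592.83
Payment period 7: opening $1,592.83; interest $19.11 → $1,611.94; payment $1,322.93; balance $289.01
Payment period 8: opening $289.01; interest $3.47 → $292.48; payment $292.48; balance $0.00
Total paid: $7,019.13

$7,019.13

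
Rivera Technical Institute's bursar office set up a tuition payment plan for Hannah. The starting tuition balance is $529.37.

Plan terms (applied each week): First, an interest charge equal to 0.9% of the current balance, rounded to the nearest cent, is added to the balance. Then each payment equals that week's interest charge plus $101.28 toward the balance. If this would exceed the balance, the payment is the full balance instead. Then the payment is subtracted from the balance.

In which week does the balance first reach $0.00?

6

Week 1: opening $529.37; interest $4.76 → $534.13; payment $106.04; balance $428.09
Week 2: opening $428.09; interest $3.85 → $431.94; payment $105.13; balance $326.81
Week 3: opening $326.81; interest $2.94 → $329.75; payment $104.22; balance $225.53
Week 4: opening $225.53; interest $2.03 → $227.56; payment $103.31; balance $124.25
Week 5: opening $124.25; interest $1.12 → $125.37; payment $102.40; balance $22.97
Week 6: opening $22.97; interest $0.21 → $23.18; payment $23.18; balance $0.00
Balance reaches $0.00 in week 6.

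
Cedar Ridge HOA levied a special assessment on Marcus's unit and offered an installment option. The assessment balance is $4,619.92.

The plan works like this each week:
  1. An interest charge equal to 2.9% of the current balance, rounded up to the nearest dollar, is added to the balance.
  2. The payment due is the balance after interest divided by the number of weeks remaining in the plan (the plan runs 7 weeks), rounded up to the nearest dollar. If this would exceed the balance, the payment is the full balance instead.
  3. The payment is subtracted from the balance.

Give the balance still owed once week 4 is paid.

# | Opening | Interest | Payment | End bal
1 | $4,619.92 | $134.00 | $680.00 | $4,073.92
2 | $4,073.92 | $119.00 | $699.00 | $3,493.92
3 | $3,493.92 | $102.00 | $720.00 | $2,875.92
4 | $2,875.92 | $84.00 | $740.00 | $2,219.92

$2,219.92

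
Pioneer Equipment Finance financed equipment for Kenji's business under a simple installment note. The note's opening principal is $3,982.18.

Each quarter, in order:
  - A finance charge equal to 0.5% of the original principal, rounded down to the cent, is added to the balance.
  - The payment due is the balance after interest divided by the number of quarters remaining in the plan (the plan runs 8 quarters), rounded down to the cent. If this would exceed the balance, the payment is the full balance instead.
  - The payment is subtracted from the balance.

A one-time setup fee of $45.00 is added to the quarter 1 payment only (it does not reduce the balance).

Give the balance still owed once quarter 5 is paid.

$1,546.17

Quarter 1: opening $3,982.18; interest $19.91 → $4,002.09; payment $500.26 (+ $45.00 fee); balance $3,501.83
Quarter 2: opening $3,501.83; interest $19.91 → $3,521.74; payment $503.10; balance $3,018.64
Quarter 3: opening $3,018.64; interest $19.91 → $3,038.55; payment $506.42; balance $2,532.13
Quarter 4: opening $2,532.13; interest $19.91 → $2,552.04; payment $510.40; balance $2,041.64
Quarter 5: opening $2,041.64; interest $19.91 → $2,061.55; payment $515.38; balance $1,546.17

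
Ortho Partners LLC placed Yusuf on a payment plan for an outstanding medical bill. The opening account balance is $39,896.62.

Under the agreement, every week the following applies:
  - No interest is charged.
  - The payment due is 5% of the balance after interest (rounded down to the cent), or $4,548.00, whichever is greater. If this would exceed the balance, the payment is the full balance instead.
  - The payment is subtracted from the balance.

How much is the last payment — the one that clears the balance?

Week 1: $39,896.62 − $4,548.00 → $35,348.62
Week 2: $35,348.62 − $4,548.00 → $30,800.62
Week 3: $30,800.62 − $4,548.00 → $26,252.62
Week 4: $26,252.62 − $4,548.00 → $21,704.62
Week 5: $21,704.62 − $4,548.00 → $17,156.62
Week 6: $17,156.62 − $4,548.00 → $12,608.62
Week 7: $12,608.62 − $4,548.00 → $8,060.62
Week 8: $8,060.62 − $4,548.00 → $3,512.62
Week 9: $3,512.62 − $3,512.62 → $0.00

$3,512.62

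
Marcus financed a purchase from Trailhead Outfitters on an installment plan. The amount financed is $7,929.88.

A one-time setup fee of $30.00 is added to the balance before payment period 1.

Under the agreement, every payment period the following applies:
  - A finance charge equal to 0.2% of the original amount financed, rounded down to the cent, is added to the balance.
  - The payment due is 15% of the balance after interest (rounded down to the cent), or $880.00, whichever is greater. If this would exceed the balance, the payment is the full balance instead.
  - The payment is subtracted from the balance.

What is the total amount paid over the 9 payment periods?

$8,102.53

Payment period 1: opening $7,959.88; interest $15.85 → $7,975.73; payment $1,196.35; balance $6,779.38
Payment period 2: opening $6,779.38; interest $15.85 → $6,795.23; payment $1,019.28; balance $5,775.95
Payment period 3: opening $5,775.95; interest $15.85 → $5,791.80; payment $880.00; balance $4,911.80
Payment period 4: opening $4,911.80; interest $15.85 → $4,927.65; payment $880.00; balance $4,047.65
Payment period 5: opening $4,047.65; interest $15.85 → $4,063.50; payment $880.00; balance $3,183.50
Payment period 6: opening $3,183.50; interest $15.85 → $3,199.35; payment $880.00; balance $2,319.35
Payment period 7: opening $2,319.35; interest $15.85 → $2,335.20; payment $880.00; balance $1,455.20
Payment period 8: opening $1,455.20; interest $15.85 → $1,471.05; payment $880.00; balance $591.05
Payment period 9: opening $591.05; interest $15.85 → $606.90; payment $606.90; balance $0.00
Total paid: $8,102.53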